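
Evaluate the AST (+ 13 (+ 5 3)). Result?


Evaluate inner: (+ 5 3) = 8
Evaluate root: (+ 13 8) = 21
Result: 21


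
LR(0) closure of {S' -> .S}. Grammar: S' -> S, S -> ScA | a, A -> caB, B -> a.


Start: S' -> .S
For each item with dot before a nonterminal B, add B -> .γ for every B-production
Closure: [S' -> .S, S -> .ScA, S -> .a]


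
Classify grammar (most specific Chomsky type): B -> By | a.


Left-linear: every RHS is a terminal or one nonterminal followed by a terminal
Classification: Type 3 (Regular)


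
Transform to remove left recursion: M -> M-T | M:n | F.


Left-recursive alternatives: M-T, M:n; non-recursive: F
Introduce M': M -> FM', M' -> -TM' | :nM' | ε


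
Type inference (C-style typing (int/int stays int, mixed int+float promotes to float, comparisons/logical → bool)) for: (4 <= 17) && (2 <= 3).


Operand types: bool && bool
Rule: logical operators take bool operands and yield bool
Result type: bool


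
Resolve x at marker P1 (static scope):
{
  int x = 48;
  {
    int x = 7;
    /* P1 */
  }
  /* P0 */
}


x declared in the same block as P1
x = 7


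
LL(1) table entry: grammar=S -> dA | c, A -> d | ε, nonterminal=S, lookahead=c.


For [S, c]: 'c' ∈ FIRST(c)
Entry: S -> c


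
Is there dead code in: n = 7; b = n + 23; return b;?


n is read by b's definition; b is returned
No dead code


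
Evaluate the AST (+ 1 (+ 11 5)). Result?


Evaluate inner: (+ 11 5) = 16
Evaluate root: (+ 1 16) = 17
Result: 17


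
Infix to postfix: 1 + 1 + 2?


Left to right (same or higher precedence on left)
Postfix: 1 1 + 2 +


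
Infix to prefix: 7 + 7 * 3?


'*' binds tighter: tree is (+ 7 (* 7 3))
Prefix: + 7 * 7 3


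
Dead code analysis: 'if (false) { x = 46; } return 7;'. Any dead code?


condition is constant false, so the whole block is unreachable
Dead: 'if (false) { x = 46; }'


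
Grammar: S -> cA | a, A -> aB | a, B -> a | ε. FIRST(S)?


Per alternative of S: FIRST(cA) = {c}; FIRST(a) = {a}
FIRST(S) = {a, c}


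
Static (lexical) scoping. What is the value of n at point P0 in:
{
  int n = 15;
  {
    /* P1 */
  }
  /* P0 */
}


n declared in the same block as P0
n = 15


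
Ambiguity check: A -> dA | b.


right-linear, alternatives start with distinct terminals 'd' vs 'b': unique leftmost derivation
Unambiguous


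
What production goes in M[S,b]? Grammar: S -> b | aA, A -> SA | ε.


For [S, b]: 'b' ∈ FIRST(b)
Entry: S -> b


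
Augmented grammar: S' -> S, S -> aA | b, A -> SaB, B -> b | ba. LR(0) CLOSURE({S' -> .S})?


Start: S' -> .S
For each item with dot before a nonterminal B, add B -> .γ for every B-production
Closure: [S' -> .S, S -> .aA, S -> .b]


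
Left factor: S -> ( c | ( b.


Common prefix: '('
Factored: S -> ( S', S' -> c | b


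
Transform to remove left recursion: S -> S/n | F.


Left-recursive alternatives: S/n; non-recursive: F
Introduce S': S -> FS', S' -> /nS' | ε


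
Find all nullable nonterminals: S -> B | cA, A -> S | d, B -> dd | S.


A nonterminal is nullable iff some alternative derives ε (directly, or every symbol in it is nullable)
Nullable: {}


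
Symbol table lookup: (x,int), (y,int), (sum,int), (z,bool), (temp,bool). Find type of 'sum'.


Lookup 'sum' → type int


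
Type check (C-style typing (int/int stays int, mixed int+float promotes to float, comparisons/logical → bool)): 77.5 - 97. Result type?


Operand types: float - int
Rule: mixed int/float promotes to float; int/int stays int
Result type: float


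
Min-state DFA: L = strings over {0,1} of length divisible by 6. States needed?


Track length mod 6: states 0..5, accept at 0
Minimal DFA: 6 states


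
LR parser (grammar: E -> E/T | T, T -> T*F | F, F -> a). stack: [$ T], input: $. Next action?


lookahead ∉ {*} so T won't extend; reduce E -> T
Action: reduce (E -> T)


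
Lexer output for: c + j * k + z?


Scan left to right, longest-match per lexeme
Tokens: ID(c), OP(+), ID(j), OP(*), ID(k), OP(+), ID(z)


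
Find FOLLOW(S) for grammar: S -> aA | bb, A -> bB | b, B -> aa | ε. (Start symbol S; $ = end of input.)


$ ∈ FOLLOW(S). For each A -> αBβ: add FIRST(β)\{ε} to FOLLOW(B); if β nullable, add FOLLOW(A).
FOLLOW(S) = {$}


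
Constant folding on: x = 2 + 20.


2 + 20 = 22 at compile time
Optimized: x = 22


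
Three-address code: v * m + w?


Break into single-operator statements:
t1 = v * m
t2 = t1 + w


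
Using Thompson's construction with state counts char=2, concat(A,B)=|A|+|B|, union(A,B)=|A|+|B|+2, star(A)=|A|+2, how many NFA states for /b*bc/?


Syntax tree has 3 char leaf(s), 0 union(s), 1 star(s)
chars contribute 3×2 = 6; each union adds +2; each star adds +2
Total: 6 + 0 + 2 = 8 states


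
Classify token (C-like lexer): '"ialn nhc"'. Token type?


Pattern: double-quoted sequence
Type: STRING_LITERAL


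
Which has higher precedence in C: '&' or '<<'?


'<<' is shift (level 8); '&' is bitwise AND (level 5)
Higher level binds tighter
'<<' has higher precedence than '&'


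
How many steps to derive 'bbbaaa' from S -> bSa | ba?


Derivation: S => bSa => bbSaa => bbbaaa
Steps: 3


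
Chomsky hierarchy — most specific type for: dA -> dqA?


LHS has context (more than one symbol) and |LHS| ≤ |RHS|
Classification: Type 1 (Context-Sensitive)


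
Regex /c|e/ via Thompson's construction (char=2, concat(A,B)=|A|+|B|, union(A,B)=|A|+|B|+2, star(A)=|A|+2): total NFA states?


Syntax tree has 2 char leaf(s), 1 union(s), 0 star(s)
chars contribute 2×2 = 4; each union adds +2; each star adds +2
Total: 4 + 2 + 0 = 6 states


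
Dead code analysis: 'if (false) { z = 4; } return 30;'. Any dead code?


condition is constant false, so the whole block is unreachable
Dead: 'if (false) { z = 4; }'


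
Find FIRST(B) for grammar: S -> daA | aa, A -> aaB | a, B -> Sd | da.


Per alternative of B: FIRST(Sd) = {a, d}; FIRST(da) = {d}
FIRST(B) = {a, d}


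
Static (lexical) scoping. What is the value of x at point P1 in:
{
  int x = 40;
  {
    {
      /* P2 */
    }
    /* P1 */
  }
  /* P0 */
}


P1's block does not declare x; resolves to the enclosing declaration at depth 0
x = 40


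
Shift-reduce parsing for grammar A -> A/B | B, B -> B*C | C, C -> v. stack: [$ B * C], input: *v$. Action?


handle 'B*C' on top
Action: reduce (B -> B*C)


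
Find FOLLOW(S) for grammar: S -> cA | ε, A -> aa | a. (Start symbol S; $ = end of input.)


$ ∈ FOLLOW(S). For each A -> αBβ: add FIRST(β)\{ε} to FOLLOW(B); if β nullable, add FOLLOW(A).
FOLLOW(S) = {$}


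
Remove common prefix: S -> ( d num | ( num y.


Common prefix: '('
Factored: S -> ( S', S' -> d num | num y


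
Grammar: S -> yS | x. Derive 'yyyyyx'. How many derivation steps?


Derivation: S => yS => yyS => yyyS => yyyyS => yyyyyS => yyyyyx
Steps: 6


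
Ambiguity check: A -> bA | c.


right-linear, alternatives start with distinct terminals 'b' vs 'c': unique leftmost derivation
Unambiguous


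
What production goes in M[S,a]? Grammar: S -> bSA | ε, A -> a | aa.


For [S, a]: ε is nullable and 'a' ∈ FOLLOW(S)
Entry: S -> ε


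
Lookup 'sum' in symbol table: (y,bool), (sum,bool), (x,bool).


Lookup 'sum' → type bool


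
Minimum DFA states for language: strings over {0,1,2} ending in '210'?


Track the longest suffix of input matching a prefix of '210': 4 classes (prefixes of length 0..3)
Minimal DFA: 4 states


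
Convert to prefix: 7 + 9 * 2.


'*' binds tighter: tree is (+ 7 (* 9 2))
Prefix: + 7 * 9 2


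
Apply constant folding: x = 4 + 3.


4 + 3 = 7 at compile time
Optimized: x = 7


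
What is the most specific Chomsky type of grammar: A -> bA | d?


Right-linear: every RHS is a terminal or a terminal followed by one nonterminal
Classification: Type 3 (Regular)


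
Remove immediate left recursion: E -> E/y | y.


Left-recursive alternatives: E/y; non-recursive: y
Introduce E': E -> yE', E' -> /yE' | ε


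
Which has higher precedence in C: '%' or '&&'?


'%' is multiplicative (level 10); '&&' is logical AND (level 2)
Higher level binds tighter
'%' has higher precedence than '&&'


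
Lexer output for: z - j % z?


Scan left to right, longest-match per lexeme
Tokens: ID(z), OP(-), ID(j), OP(%), ID(z)


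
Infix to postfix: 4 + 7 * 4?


* has higher precedence, evaluate 7*4 first
Postfix: 4 7 4 * +


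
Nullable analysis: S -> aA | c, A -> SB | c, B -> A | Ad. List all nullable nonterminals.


A nonterminal is nullable iff some alternative derives ε (directly, or every symbol in it is nullable)
Nullable: {}


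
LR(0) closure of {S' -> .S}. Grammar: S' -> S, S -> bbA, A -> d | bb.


Start: S' -> .S
For each item with dot before a nonterminal B, add B -> .γ for every B-production
Closure: [S' -> .S, S -> .bbA]


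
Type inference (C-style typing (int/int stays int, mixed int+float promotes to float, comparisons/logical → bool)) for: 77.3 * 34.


Operand types: float * int
Rule: mixed int/float promotes to float; int/int stays int
Result type: float


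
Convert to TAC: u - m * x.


Break into single-operator statements:
t1 = m * x
t2 = u - t1


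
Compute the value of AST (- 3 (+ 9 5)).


Evaluate inner: (+ 9 5) = 14
Evaluate root: (- 3 14) = -11
Result: -11


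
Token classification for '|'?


Pattern: operator symbol
Type: OPERATOR


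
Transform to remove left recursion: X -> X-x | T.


Left-recursive alternatives: X-x; non-recursive: T
Introduce X': X -> TX', X' -> -xX' | ε


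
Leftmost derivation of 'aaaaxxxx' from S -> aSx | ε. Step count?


Derivation: S => aSx => aaSxx => aaaSxxx => aaaaSxxxx => aaaaxxxx
Steps: 5


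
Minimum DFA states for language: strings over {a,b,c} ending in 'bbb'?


Track the longest suffix of input matching a prefix of 'bbb': 4 classes (prefixes of length 0..3)
Minimal DFA: 4 states


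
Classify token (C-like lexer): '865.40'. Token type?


Pattern: digits with a decimal point
Type: FLOAT_LITERAL


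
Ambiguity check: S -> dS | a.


right-linear, alternatives start with distinct terminals 'd' vs 'a': unique leftmost derivation
Unambiguous


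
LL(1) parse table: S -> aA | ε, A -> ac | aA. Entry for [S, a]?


For [S, a]: 'a' ∈ FIRST(aA)
Entry: S -> aA


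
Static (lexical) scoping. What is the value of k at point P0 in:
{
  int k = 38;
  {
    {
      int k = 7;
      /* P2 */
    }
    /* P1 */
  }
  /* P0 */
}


k declared in the same block as P0
k = 38


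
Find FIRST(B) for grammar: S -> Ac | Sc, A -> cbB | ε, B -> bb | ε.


Per alternative of B: FIRST(bb) = {b}; FIRST(ε) = {ε}
FIRST(B) = {b, ε}


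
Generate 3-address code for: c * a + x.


Break into single-operator statements:
t1 = c * a
t2 = t1 + x


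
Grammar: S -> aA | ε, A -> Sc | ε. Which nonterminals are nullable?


A nonterminal is nullable iff some alternative derives ε (directly, or every symbol in it is nullable)
Nullable: {A, S}


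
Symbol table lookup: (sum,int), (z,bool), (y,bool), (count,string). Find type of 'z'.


Lookup 'z' → type bool


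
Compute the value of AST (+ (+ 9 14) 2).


Evaluate inner: (+ 9 14) = 23
Evaluate root: (+ 23 2) = 25
Result: 25


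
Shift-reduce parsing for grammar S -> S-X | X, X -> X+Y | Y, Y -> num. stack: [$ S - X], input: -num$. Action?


handle 'S-X' on top; lookahead ∈ FOLLOW(S) = {-, $}
Action: reduce (S -> S-X)


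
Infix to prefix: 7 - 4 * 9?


'*' binds tighter: tree is (- 7 (* 4 9))
Prefix: - 7 * 4 9


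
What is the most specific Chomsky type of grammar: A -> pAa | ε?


Single nonterminal LHS, but p^n a^n is not regular
Classification: Type 2 (Context-Free)


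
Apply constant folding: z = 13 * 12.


13 * 12 = 156 at compile time
Optimized: z = 156


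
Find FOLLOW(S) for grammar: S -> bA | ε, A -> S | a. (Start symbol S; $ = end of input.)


$ ∈ FOLLOW(S). For each A -> αBβ: add FIRST(β)\{ε} to FOLLOW(B); if β nullable, add FOLLOW(A).
FOLLOW(S) = {$}


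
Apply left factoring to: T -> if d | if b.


Common prefix: 'if'
Factored: T -> if T', T' -> d | b


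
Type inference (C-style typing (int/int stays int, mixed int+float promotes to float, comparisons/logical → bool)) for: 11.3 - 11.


Operand types: float - int
Rule: mixed int/float promotes to float; int/int stays int
Result type: float


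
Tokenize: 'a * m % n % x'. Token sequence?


Scan left to right, longest-match per lexeme
Tokens: ID(a), OP(*), ID(m), OP(%), ID(n), OP(%), ID(x)


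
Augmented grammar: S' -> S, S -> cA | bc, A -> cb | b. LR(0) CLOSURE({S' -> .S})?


Start: S' -> .S
For each item with dot before a nonterminal B, add B -> .γ for every B-production
Closure: [S' -> .S, S -> .cA, S -> .bc]


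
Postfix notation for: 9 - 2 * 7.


* has higher precedence, evaluate 2*7 first
Postfix: 9 2 7 * -


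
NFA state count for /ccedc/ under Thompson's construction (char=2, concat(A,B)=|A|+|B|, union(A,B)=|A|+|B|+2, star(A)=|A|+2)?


Syntax tree has 5 char leaf(s), 0 union(s), 0 star(s)
chars contribute 5×2 = 10; each union adds +2; each star adds +2
Total: 10 + 0 + 0 = 10 states


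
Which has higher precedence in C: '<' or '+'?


'+' is additive (level 9); '<' is relational (level 7)
Higher level binds tighter
'+' has higher precedence than '<'


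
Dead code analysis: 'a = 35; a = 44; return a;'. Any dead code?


first assignment to a is overwritten before any read
Dead: 'a = 35'


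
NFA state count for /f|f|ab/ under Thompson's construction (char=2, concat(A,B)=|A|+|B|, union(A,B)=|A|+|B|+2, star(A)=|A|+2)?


Syntax tree has 4 char leaf(s), 2 union(s), 0 star(s)
chars contribute 4×2 = 8; each union adds +2; each star adds +2
Total: 8 + 4 + 0 = 12 states


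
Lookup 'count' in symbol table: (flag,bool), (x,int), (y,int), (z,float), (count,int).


Lookup 'count' → type int


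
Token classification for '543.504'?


Pattern: digits with a decimal point
Type: FLOAT_LITERAL


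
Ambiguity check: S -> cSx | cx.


balanced c^n…x^n: each string has a unique parse
Unambiguous


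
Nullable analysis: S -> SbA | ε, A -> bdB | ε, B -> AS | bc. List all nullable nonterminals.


A nonterminal is nullable iff some alternative derives ε (directly, or every symbol in it is nullable)
Nullable: {A, B, S}


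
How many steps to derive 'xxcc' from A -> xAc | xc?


Derivation: A => xAc => xxcc
Steps: 2


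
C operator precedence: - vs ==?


'-' is additive (level 9); '==' is equality (level 6)
Higher level binds tighter
'-' has higher precedence than '=='


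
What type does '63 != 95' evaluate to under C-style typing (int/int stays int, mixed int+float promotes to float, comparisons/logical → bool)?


Operand types: int != int
Rule: comparison yields bool
Result type: bool


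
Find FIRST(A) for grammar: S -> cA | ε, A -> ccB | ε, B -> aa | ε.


Per alternative of A: FIRST(ccB) = {c}; FIRST(ε) = {ε}
FIRST(A) = {c, ε}


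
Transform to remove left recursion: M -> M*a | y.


Left-recursive alternatives: M*a; non-recursive: y
Introduce M': M -> yM', M' -> *aM' | ε


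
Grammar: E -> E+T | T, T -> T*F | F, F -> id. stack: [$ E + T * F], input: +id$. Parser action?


handle 'T*F' on top
Action: reduce (T -> T*F)


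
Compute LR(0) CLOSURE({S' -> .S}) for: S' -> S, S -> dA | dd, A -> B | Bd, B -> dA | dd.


Start: S' -> .S
For each item with dot before a nonterminal B, add B -> .γ for every B-production
Closure: [S' -> .S, S -> .dA, S -> .dd]


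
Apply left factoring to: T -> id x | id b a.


Common prefix: 'id'
Factored: T -> id T', T' -> x | b a


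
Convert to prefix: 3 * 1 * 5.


left-to-right (same/higher precedence on left): tree is (* (* 3 1) 5)
Prefix: * * 3 1 5


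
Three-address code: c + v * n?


Break into single-operator statements:
t1 = v * n
t2 = c + t1


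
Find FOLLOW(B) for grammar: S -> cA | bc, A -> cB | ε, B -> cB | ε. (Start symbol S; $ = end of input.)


$ ∈ FOLLOW(S). For each A -> αBβ: add FIRST(β)\{ε} to FOLLOW(B); if β nullable, add FOLLOW(A).
FOLLOW(B) = {$}


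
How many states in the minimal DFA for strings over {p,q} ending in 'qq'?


Track the longest suffix of input matching a prefix of 'qq': 3 classes (prefixes of length 0..2)
Minimal DFA: 3 states


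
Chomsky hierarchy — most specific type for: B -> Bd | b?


Left-linear: every RHS is a terminal or one nonterminal followed by a terminal
Classification: Type 3 (Regular)


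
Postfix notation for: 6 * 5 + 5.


Left to right (same or higher precedence on left)
Postfix: 6 5 * 5 +


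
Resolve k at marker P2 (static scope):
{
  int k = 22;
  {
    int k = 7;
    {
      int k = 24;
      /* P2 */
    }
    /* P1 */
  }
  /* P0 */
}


k declared in the same block as P2
k = 24


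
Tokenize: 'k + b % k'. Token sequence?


Scan left to right, longest-match per lexeme
Tokens: ID(k), OP(+), ID(b), OP(%), ID(k)


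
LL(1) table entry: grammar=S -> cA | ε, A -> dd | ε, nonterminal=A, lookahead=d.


For [A, d]: 'd' ∈ FIRST(dd)
Entry: A -> dd


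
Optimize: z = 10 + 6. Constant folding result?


10 + 6 = 16 at compile time
Optimized: z = 16


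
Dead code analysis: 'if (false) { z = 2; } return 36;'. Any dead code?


condition is constant false, so the whole block is unreachable
Dead: 'if (false) { z = 2; }'


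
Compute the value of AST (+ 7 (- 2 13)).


Evaluate inner: (- 2 13) = -11
Evaluate root: (+ 7 -11) = -4
Result: -4


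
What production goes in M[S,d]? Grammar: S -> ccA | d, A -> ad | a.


For [S, d]: 'd' ∈ FIRST(d)
Entry: S -> d


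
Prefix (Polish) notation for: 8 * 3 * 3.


left-to-right (same/higher precedence on left): tree is (* (* 8 3) 3)
Prefix: * * 8 3 3


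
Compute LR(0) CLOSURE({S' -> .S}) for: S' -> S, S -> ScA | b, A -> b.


Start: S' -> .S
For each item with dot before a nonterminal B, add B -> .γ for every B-production
Closure: [S' -> .S, S -> .ScA, S -> .b]


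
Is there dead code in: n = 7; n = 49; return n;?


first assignment to n is overwritten before any read
Dead: 'n = 7'


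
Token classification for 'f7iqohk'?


Pattern: letter/underscore followed by alphanumerics, not a keyword
Type: IDENTIFIER


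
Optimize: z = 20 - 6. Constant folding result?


20 - 6 = 14 at compile time
Optimized: z = 14


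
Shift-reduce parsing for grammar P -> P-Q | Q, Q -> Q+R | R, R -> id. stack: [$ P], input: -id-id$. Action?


shift '-' to continue P -> P-Q
Action: shift


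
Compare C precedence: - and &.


'-' is additive (level 9); '&' is bitwise AND (level 5)
Higher level binds tighter
'-' has higher precedence than '&'


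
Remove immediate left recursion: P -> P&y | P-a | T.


Left-recursive alternatives: P&y, P-a; non-recursive: T
Introduce P': P -> TP', P' -> &yP' | -aP' | ε


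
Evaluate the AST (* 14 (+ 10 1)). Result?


Evaluate inner: (+ 10 1) = 11
Evaluate root: (* 14 11) = 154
Result: 154


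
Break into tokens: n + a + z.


Scan left to right, longest-match per lexeme
Tokens: ID(n), OP(+), ID(a), OP(+), ID(z)


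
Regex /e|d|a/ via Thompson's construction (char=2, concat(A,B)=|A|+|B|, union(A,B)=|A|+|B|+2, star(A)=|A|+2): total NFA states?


Syntax tree has 3 char leaf(s), 2 union(s), 0 star(s)
chars contribute 3×2 = 6; each union adds +2; each star adds +2
Total: 6 + 4 + 0 = 10 states


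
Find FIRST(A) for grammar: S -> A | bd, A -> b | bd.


Per alternative of A: FIRST(b) = {b}; FIRST(bd) = {b}
FIRST(A) = {b}


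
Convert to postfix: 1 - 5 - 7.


Left to right (same or higher precedence on left)
Postfix: 1 5 - 7 -


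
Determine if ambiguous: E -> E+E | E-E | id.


'id+id-id' has two parse trees (no precedence encoded between + and -)
Ambiguous


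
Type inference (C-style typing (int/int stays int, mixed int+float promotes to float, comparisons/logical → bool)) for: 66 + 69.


Operand types: int + int
Rule: mixed int/float promotes to float; int/int stays int
Result type: int


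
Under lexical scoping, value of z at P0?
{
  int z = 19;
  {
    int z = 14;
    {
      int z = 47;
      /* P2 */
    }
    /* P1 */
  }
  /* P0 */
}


z declared in the same block as P0
z = 19


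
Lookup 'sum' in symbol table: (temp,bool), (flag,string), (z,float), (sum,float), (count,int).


Lookup 'sum' → type float


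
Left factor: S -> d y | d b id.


Common prefix: 'd'
Factored: S -> d S', S' -> y | b id


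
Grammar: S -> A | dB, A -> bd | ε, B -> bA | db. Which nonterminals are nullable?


A nonterminal is nullable iff some alternative derives ε (directly, or every symbol in it is nullable)
Nullable: {A, S}


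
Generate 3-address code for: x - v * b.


Break into single-operator statements:
t1 = v * b
t2 = x - t1


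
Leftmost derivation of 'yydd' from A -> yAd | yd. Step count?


Derivation: A => yAd => yydd
Steps: 2


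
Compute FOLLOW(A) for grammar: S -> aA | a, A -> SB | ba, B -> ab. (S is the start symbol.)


$ ∈ FOLLOW(S). For each A -> αBβ: add FIRST(β)\{ε} to FOLLOW(B); if β nullable, add FOLLOW(A).
FOLLOW(A) = {$, a}


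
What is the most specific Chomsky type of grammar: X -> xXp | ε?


Single nonterminal LHS, but x^n p^n is not regular
Classification: Type 2 (Context-Free)


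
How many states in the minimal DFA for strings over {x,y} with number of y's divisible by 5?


Track (count of y) mod 5: states 0..4, accept at 0
Minimal DFA: 5 states


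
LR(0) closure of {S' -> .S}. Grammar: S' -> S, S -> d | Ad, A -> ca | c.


Start: S' -> .S
For each item with dot before a nonterminal B, add B -> .γ for every B-production
Closure: [S' -> .S, S -> .d, S -> .Ad, A -> .ca, A -> .c]


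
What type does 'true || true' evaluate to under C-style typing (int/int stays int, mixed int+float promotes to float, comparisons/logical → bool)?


Operand types: bool || bool
Rule: logical operators take bool operands and yield bool
Result type: bool


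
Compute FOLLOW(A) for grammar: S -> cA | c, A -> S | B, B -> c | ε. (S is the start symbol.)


$ ∈ FOLLOW(S). For each A -> αBβ: add FIRST(β)\{ε} to FOLLOW(B); if β nullable, add FOLLOW(A).
FOLLOW(A) = {$}


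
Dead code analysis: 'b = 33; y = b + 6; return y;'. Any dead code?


b is read by y's definition; y is returned
No dead code


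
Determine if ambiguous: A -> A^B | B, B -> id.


precedence layered via separate nonterminal B: deterministic
Unambiguous


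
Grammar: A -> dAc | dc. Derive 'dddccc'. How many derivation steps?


Derivation: A => dAc => ddAcc => dddccc
Steps: 3


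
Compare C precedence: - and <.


'-' is additive (level 9); '<' is relational (level 7)
Higher level binds tighter
'-' has higher precedence than '<'


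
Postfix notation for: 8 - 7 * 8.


* has higher precedence, evaluate 7*8 first
Postfix: 8 7 8 * -


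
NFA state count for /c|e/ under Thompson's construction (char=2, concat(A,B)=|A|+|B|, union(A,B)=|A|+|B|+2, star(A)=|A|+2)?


Syntax tree has 2 char leaf(s), 1 union(s), 0 star(s)
chars contribute 2×2 = 4; each union adds +2; each star adds +2
Total: 4 + 2 + 0 = 6 states


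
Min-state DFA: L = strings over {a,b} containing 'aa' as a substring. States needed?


KMP-style automaton: 2 progress states + 1 absorbing accept = 3
Minimal DFA: 3 states


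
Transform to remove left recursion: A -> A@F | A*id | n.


Left-recursive alternatives: A@F, A*id; non-recursive: n
Introduce A': A -> nA', A' -> @FA' | *idA' | ε


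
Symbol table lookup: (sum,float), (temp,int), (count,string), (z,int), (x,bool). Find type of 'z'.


Lookup 'z' → type int


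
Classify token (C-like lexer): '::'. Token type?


Pattern: operator symbol
Type: OPERATOR


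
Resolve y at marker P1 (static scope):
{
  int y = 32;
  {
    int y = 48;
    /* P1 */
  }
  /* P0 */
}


y declared in the same block as P1
y = 48


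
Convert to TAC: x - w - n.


Break into single-operator statements:
t1 = x - w
t2 = t1 - n


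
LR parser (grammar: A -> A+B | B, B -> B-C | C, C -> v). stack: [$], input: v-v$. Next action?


no handle on stack; shift 'v'
Action: shift


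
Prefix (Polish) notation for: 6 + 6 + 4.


left-to-right (same/higher precedence on left): tree is (+ (+ 6 6) 4)
Prefix: + + 6 6 4


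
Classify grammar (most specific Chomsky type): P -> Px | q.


Left-linear: every RHS is a terminal or one nonterminal followed by a terminal
Classification: Type 3 (Regular)


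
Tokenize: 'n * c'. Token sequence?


Scan left to right, longest-match per lexeme
Tokens: ID(n), OP(*), ID(c)


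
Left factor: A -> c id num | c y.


Common prefix: 'c'
Factored: A -> c A', A' -> id num | y


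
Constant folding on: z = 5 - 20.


5 - 20 = -15 at compile time
Optimized: z = -15


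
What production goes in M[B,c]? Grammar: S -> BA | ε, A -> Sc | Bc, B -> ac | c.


For [B, c]: 'c' ∈ FIRST(c)
Entry: B -> c


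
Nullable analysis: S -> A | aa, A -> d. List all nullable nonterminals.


A nonterminal is nullable iff some alternative derives ε (directly, or every symbol in it is nullable)
Nullable: {}


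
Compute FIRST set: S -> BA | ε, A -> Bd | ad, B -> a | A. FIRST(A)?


Per alternative of A: FIRST(Bd) = {a}; FIRST(ad) = {a}
FIRST(A) = {a}


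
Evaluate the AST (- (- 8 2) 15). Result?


Evaluate inner: (- 8 2) = 6
Evaluate root: (- 6 15) = -9
Result: -9


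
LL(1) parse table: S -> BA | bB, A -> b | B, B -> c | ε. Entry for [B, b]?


For [B, b]: ε is nullable and 'b' ∈ FOLLOW(B)
Entry: B -> ε


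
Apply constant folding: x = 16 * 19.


16 * 19 = 304 at compile time
Optimized: x = 304


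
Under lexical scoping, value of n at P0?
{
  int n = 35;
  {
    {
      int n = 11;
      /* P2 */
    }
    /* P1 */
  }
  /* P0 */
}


n declared in the same block as P0
n = 35


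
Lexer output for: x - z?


Scan left to right, longest-match per lexeme
Tokens: ID(x), OP(-), ID(z)


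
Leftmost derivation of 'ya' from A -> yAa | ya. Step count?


Derivation: A => ya
Steps: 1


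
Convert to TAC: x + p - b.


Break into single-operator statements:
t1 = x + p
t2 = t1 - b


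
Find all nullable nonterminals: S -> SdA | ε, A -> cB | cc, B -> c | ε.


A nonterminal is nullable iff some alternative derives ε (directly, or every symbol in it is nullable)
Nullable: {B, S}


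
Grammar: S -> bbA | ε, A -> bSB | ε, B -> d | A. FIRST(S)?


Per alternative of S: FIRST(bbA) = {b}; FIRST(ε) = {ε}
FIRST(S) = {b, ε}


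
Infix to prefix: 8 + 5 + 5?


left-to-right (same/higher precedence on left): tree is (+ (+ 8 5) 5)
Prefix: + + 8 5 5


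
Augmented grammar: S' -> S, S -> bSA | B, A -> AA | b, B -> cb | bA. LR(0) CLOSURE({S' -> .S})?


Start: S' -> .S
For each item with dot before a nonterminal B, add B -> .γ for every B-production
Closure: [S' -> .S, S -> .bSA, S -> .B, B -> .cb, B -> .bA]


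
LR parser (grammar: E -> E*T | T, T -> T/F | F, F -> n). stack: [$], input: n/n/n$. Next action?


no handle on stack; shift 'n'
Action: shift


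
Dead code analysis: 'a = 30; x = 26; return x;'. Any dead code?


a is assigned but never read
Dead: 'a = 30'


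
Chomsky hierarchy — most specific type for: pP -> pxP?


LHS has context (more than one symbol) and |LHS| ≤ |RHS|
Classification: Type 1 (Context-Sensitive)


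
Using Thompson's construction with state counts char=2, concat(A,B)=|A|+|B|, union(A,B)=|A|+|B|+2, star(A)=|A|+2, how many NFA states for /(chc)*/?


Syntax tree has 3 char leaf(s), 0 union(s), 1 star(s)
chars contribute 3×2 = 6; each union adds +2; each star adds +2
Total: 6 + 0 + 2 = 8 states


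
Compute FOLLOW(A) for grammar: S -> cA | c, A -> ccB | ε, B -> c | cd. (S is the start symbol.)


$ ∈ FOLLOW(S). For each A -> αBβ: add FIRST(β)\{ε} to FOLLOW(B); if β nullable, add FOLLOW(A).
FOLLOW(A) = {$}


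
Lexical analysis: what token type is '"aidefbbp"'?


Pattern: double-quoted sequence
Type: STRING_LITERAL


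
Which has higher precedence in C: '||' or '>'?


'>' is relational (level 7); '||' is logical OR (level 1)
Higher level binds tighter
'>' has higher precedence than '||'


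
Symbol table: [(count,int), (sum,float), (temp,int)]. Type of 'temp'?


Lookup 'temp' → type int


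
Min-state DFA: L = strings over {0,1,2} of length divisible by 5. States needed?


Track length mod 5: states 0..4, accept at 0
Minimal DFA: 5 states


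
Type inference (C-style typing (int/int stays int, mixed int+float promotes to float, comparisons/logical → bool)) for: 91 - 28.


Operand types: int - int
Rule: mixed int/float promotes to float; int/int stays int
Result type: int


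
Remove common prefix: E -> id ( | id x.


Common prefix: 'id'
Factored: E -> id E', E' -> ( | x


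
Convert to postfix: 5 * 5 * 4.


Left to right (same or higher precedence on left)
Postfix: 5 5 * 4 *


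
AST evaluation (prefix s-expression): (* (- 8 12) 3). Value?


Evaluate inner: (- 8 12) = -4
Evaluate root: (* -4 3) = -12
Result: -12


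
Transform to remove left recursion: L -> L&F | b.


Left-recursive alternatives: L&F; non-recursive: b
Introduce L': L -> bL', L' -> &FL' | ε


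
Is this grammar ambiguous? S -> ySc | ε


balanced y^n…c^n: each string has a unique parse
Unambiguous


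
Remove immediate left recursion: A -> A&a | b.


Left-recursive alternatives: A&a; non-recursive: b
Introduce A': A -> bA', A' -> &aA' | ε


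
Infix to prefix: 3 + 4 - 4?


left-to-right (same/higher precedence on left): tree is (- (+ 3 4) 4)
Prefix: - + 3 4 4


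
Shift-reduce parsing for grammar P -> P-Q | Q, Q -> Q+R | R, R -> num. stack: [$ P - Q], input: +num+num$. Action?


'+' can extend Q; shift to build Q -> Q+R
Action: shift


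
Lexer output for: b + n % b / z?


Scan left to right, longest-match per lexeme
Tokens: ID(b), OP(+), ID(n), OP(%), ID(b), OP(/), ID(z)


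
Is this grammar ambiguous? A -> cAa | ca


balanced c^n…a^n: each string has a unique parse
Unambiguous


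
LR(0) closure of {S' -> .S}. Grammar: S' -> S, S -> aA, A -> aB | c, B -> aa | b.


Start: S' -> .S
For each item with dot before a nonterminal B, add B -> .γ for every B-production
Closure: [S' -> .S, S -> .aA]


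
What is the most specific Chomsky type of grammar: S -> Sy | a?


Left-linear: every RHS is a terminal or one nonterminal followed by a terminal
Classification: Type 3 (Regular)


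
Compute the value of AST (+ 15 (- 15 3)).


Evaluate inner: (- 15 3) = 12
Evaluate root: (+ 15 12) = 27
Result: 27


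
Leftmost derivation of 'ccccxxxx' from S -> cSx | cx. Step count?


Derivation: S => cSx => ccSxx => cccSxxx => ccccxxxx
Steps: 4


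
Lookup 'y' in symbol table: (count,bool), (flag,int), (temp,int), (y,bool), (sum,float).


Lookup 'y' → type bool


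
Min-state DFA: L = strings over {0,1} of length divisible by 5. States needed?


Track length mod 5: states 0..4, accept at 0
Minimal DFA: 5 states


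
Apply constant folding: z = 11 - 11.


11 - 11 = 0 at compile time
Optimized: z = 0


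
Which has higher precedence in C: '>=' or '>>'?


'>>' is shift (level 8); '>=' is relational (level 7)
Higher level binds tighter
'>>' has higher precedence than '>='


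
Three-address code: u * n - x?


Break into single-operator statements:
t1 = u * n
t2 = t1 - x


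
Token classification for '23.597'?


Pattern: digits with a decimal point
Type: FLOAT_LITERAL


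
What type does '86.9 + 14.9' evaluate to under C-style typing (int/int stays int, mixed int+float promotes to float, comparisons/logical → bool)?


Operand types: float + float
Rule: mixed int/float promotes to float; int/int stays int
Result type: float


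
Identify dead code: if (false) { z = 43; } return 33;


condition is constant false, so the whole block is unreachable
Dead: 'if (false) { z = 43; }'


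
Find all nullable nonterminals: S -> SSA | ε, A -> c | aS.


A nonterminal is nullable iff some alternative derives ε (directly, or every symbol in it is nullable)
Nullable: {S}


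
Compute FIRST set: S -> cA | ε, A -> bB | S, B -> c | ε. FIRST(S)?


Per alternative of S: FIRST(cA) = {c}; FIRST(ε) = {ε}
FIRST(S) = {c, ε}


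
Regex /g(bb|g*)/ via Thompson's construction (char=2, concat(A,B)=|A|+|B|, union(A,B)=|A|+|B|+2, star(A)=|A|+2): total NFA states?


Syntax tree has 4 char leaf(s), 1 union(s), 1 star(s)
chars contribute 4×2 = 8; each union adds +2; each star adds +2
Total: 8 + 2 + 2 = 12 states


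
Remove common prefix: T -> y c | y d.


Common prefix: 'y'
Factored: T -> y T', T' -> c | d


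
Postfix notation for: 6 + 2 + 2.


Left to right (same or higher precedence on left)
Postfix: 6 2 + 2 +


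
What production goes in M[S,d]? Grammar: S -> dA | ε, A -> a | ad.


For [S, d]: 'd' ∈ FIRST(dA)
Entry: S -> dA


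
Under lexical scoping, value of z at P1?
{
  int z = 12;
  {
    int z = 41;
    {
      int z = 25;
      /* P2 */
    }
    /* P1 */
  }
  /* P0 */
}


z declared in the same block as P1
z = 41


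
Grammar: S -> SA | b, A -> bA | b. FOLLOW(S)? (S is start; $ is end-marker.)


$ ∈ FOLLOW(S). For each A -> αBβ: add FIRST(β)\{ε} to FOLLOW(B); if β nullable, add FOLLOW(A).
FOLLOW(S) = {$, b}


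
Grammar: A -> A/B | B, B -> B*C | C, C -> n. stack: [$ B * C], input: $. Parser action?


handle 'B*C' on top
Action: reduce (B -> B*C)


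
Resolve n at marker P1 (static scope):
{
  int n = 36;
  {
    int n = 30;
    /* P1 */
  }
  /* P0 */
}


n declared in the same block as P1
n = 30


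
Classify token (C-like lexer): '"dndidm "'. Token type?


Pattern: double-quoted sequence
Type: STRING_LITERAL


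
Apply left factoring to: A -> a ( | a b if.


Common prefix: 'a'
Factored: A -> a A', A' -> ( | b if


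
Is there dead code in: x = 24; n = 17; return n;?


x is assigned but never read
Dead: 'x = 24'


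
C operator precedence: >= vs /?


'/' is multiplicative (level 10); '>=' is relational (level 7)
Higher level binds tighter
'/' has higher precedence than '>='


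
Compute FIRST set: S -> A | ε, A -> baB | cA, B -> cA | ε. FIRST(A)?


Per alternative of A: FIRST(baB) = {b}; FIRST(cA) = {c}
FIRST(A) = {b, c}


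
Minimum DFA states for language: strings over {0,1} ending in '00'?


Track the longest suffix of input matching a prefix of '00': 3 classes (prefixes of length 0..2)
Minimal DFA: 3 states


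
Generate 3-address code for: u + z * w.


Break into single-operator statements:
t1 = z * w
t2 = u + t1


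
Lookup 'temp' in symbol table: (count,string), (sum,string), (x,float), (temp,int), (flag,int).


Lookup 'temp' → type int


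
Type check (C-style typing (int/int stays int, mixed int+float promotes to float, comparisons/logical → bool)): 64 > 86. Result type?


Operand types: int > int
Rule: comparison yields bool
Result type: bool


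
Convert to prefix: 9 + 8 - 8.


left-to-right (same/higher precedence on left): tree is (- (+ 9 8) 8)
Prefix: - + 9 8 8


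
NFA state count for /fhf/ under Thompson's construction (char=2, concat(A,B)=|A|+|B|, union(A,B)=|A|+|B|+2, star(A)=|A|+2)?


Syntax tree has 3 char leaf(s), 0 union(s), 0 star(s)
chars contribute 3×2 = 6; each union adds +2; each star adds +2
Total: 6 + 0 + 0 = 6 states


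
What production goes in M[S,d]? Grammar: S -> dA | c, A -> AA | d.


For [S, d]: 'd' ∈ FIRST(dA)
Entry: S -> dA


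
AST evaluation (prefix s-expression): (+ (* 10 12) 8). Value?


Evaluate inner: (* 10 12) = 120
Evaluate root: (+ 120 8) = 128
Result: 128


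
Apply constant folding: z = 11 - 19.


11 - 19 = -8 at compile time
Optimized: z = -8


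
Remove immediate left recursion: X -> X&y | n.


Left-recursive alternatives: X&y; non-recursive: n
Introduce X': X -> nX', X' -> &yX' | ε


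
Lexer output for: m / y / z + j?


Scan left to right, longest-match per lexeme
Tokens: ID(m), OP(/), ID(y), OP(/), ID(z), OP(+), ID(j)


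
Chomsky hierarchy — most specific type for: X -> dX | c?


Right-linear: every RHS is a terminal or a terminal followed by one nonterminal
Classification: Type 3 (Regular)


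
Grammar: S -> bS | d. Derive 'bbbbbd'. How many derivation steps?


Derivation: S => bS => bbS => bbbS => bbbbS => bbbbbS => bbbbbd
Steps: 6


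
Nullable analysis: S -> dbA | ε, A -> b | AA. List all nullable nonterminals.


A nonterminal is nullable iff some alternative derives ε (directly, or every symbol in it is nullable)
Nullable: {S}


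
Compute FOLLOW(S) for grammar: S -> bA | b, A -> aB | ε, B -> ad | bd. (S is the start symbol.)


$ ∈ FOLLOW(S). For each A -> αBβ: add FIRST(β)\{ε} to FOLLOW(B); if β nullable, add FOLLOW(A).
FOLLOW(S) = {$}


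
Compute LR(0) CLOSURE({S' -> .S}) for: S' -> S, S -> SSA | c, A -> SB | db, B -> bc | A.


Start: S' -> .S
For each item with dot before a nonterminal B, add B -> .γ for every B-production
Closure: [S' -> .S, S -> .SSA, S -> .c]


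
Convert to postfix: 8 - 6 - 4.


Left to right (same or higher precedence on left)
Postfix: 8 6 - 4 -


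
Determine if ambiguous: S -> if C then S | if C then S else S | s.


dangling else: 'if C then if C then s else s' parses two ways
Ambiguous


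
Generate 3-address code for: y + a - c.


Break into single-operator statements:
t1 = y + a
t2 = t1 - c


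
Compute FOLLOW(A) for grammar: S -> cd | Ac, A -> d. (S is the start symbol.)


$ ∈ FOLLOW(S). For each A -> αBβ: add FIRST(β)\{ε} to FOLLOW(B); if β nullable, add FOLLOW(A).
FOLLOW(A) = {c}


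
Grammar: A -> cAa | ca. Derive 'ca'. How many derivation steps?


Derivation: A => ca
Steps: 1


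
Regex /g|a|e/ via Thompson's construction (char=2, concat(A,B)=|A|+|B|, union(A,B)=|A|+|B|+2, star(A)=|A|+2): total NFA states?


Syntax tree has 3 char leaf(s), 2 union(s), 0 star(s)
chars contribute 3×2 = 6; each union adds +2; each star adds +2
Total: 6 + 4 + 0 = 10 states


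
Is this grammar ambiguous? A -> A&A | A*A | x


'x&x*x' has two parse trees (no precedence encoded between & and *)
Ambiguous


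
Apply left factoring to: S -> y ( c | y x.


Common prefix: 'y'
Factored: S -> y S', S' -> ( c | x


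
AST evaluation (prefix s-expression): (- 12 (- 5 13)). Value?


Evaluate inner: (- 5 13) = -8
Evaluate root: (- 12 -8) = 20
Result: 20


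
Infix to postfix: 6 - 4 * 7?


* has higher precedence, evaluate 4*7 first
Postfix: 6 4 7 * -


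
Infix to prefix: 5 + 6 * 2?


'*' binds tighter: tree is (+ 5 (* 6 2))
Prefix: + 5 * 6 2


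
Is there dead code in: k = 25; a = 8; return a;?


k is assigned but never read
Dead: 'k = 25'


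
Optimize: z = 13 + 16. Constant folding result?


13 + 16 = 29 at compile time
Optimized: z = 29


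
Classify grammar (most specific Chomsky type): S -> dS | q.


Right-linear: every RHS is a terminal or a terminal followed by one nonterminal
Classification: Type 3 (Regular)
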